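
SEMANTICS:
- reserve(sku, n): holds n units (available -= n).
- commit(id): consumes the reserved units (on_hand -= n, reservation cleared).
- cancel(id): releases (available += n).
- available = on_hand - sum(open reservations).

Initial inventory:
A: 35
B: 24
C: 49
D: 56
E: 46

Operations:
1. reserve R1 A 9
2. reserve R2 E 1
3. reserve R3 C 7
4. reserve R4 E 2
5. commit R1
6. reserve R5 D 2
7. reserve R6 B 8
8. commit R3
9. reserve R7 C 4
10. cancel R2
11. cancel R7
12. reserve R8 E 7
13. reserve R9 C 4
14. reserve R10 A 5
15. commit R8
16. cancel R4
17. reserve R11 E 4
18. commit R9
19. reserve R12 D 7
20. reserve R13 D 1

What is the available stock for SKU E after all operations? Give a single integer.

Step 1: reserve R1 A 9 -> on_hand[A=35 B=24 C=49 D=56 E=46] avail[A=26 B=24 C=49 D=56 E=46] open={R1}
Step 2: reserve R2 E 1 -> on_hand[A=35 B=24 C=49 D=56 E=46] avail[A=26 B=24 C=49 D=56 E=45] open={R1,R2}
Step 3: reserve R3 C 7 -> on_hand[A=35 B=24 C=49 D=56 E=46] avail[A=26 B=24 C=42 D=56 E=45] open={R1,R2,R3}
Step 4: reserve R4 E 2 -> on_hand[A=35 B=24 C=49 D=56 E=46] avail[A=26 B=24 C=42 D=56 E=43] open={R1,R2,R3,R4}
Step 5: commit R1 -> on_hand[A=26 B=24 C=49 D=56 E=46] avail[A=26 B=24 C=42 D=56 E=43] open={R2,R3,R4}
Step 6: reserve R5 D 2 -> on_hand[A=26 B=24 C=49 D=56 E=46] avail[A=26 B=24 C=42 D=54 E=43] open={R2,R3,R4,R5}
Step 7: reserve R6 B 8 -> on_hand[A=26 B=24 C=49 D=56 E=46] avail[A=26 B=16 C=42 D=54 E=43] open={R2,R3,R4,R5,R6}
Step 8: commit R3 -> on_hand[A=26 B=24 C=42 D=56 E=46] avail[A=26 B=16 C=42 D=54 E=43] open={R2,R4,R5,R6}
Step 9: reserve R7 C 4 -> on_hand[A=26 B=24 C=42 D=56 E=46] avail[A=26 B=16 C=38 D=54 E=43] open={R2,R4,R5,R6,R7}
Step 10: cancel R2 -> on_hand[A=26 B=24 C=42 D=56 E=46] avail[A=26 B=16 C=38 D=54 E=44] open={R4,R5,R6,R7}
Step 11: cancel R7 -> on_hand[A=26 B=24 C=42 D=56 E=46] avail[A=26 B=16 C=42 D=54 E=44] open={R4,R5,R6}
Step 12: reserve R8 E 7 -> on_hand[A=26 B=24 C=42 D=56 E=46] avail[A=26 B=16 C=42 D=54 E=37] open={R4,R5,R6,R8}
Step 13: reserve R9 C 4 -> on_hand[A=26 B=24 C=42 D=56 E=46] avail[A=26 B=16 C=38 D=54 E=37] open={R4,R5,R6,R8,R9}
Step 14: reserve R10 A 5 -> on_hand[A=26 B=24 C=42 D=56 E=46] avail[A=21 B=16 C=38 D=54 E=37] open={R10,R4,R5,R6,R8,R9}
Step 15: commit R8 -> on_hand[A=26 B=24 C=42 D=56 E=39] avail[A=21 B=16 C=38 D=54 E=37] open={R10,R4,R5,R6,R9}
Step 16: cancel R4 -> on_hand[A=26 B=24 C=42 D=56 E=39] avail[A=21 B=16 C=38 D=54 E=39] open={R10,R5,R6,R9}
Step 17: reserve R11 E 4 -> on_hand[A=26 B=24 C=42 D=56 E=39] avail[A=21 B=16 C=38 D=54 E=35] open={R10,R11,R5,R6,R9}
Step 18: commit R9 -> on_hand[A=26 B=24 C=38 D=56 E=39] avail[A=21 B=16 C=38 D=54 E=35] open={R10,R11,R5,R6}
Step 19: reserve R12 D 7 -> on_hand[A=26 B=24 C=38 D=56 E=39] avail[A=21 B=16 C=38 D=47 E=35] open={R10,R11,R12,R5,R6}
Step 20: reserve R13 D 1 -> on_hand[A=26 B=24 C=38 D=56 E=39] avail[A=21 B=16 C=38 D=46 E=35] open={R10,R11,R12,R13,R5,R6}
Final available[E] = 35

Answer: 35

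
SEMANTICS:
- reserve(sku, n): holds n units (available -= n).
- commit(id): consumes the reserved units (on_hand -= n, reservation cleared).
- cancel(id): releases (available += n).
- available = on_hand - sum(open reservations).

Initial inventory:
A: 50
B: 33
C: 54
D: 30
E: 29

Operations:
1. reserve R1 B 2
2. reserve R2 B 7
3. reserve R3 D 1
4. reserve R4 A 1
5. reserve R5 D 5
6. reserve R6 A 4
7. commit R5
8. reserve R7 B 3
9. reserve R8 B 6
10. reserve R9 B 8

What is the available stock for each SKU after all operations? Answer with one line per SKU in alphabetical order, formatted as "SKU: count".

Step 1: reserve R1 B 2 -> on_hand[A=50 B=33 C=54 D=30 E=29] avail[A=50 B=31 C=54 D=30 E=29] open={R1}
Step 2: reserve R2 B 7 -> on_hand[A=50 B=33 C=54 D=30 E=29] avail[A=50 B=24 C=54 D=30 E=29] open={R1,R2}
Step 3: reserve R3 D 1 -> on_hand[A=50 B=33 C=54 D=30 E=29] avail[A=50 B=24 C=54 D=29 E=29] open={R1,R2,R3}
Step 4: reserve R4 A 1 -> on_hand[A=50 B=33 C=54 D=30 E=29] avail[A=49 B=24 C=54 D=29 E=29] open={R1,R2,R3,R4}
Step 5: reserve R5 D 5 -> on_hand[A=50 B=33 C=54 D=30 E=29] avail[A=49 B=24 C=54 D=24 E=29] open={R1,R2,R3,R4,R5}
Step 6: reserve R6 A 4 -> on_hand[A=50 B=33 C=54 D=30 E=29] avail[A=45 B=24 C=54 D=24 E=29] open={R1,R2,R3,R4,R5,R6}
Step 7: commit R5 -> on_hand[A=50 B=33 C=54 D=25 E=29] avail[A=45 B=24 C=54 D=24 E=29] open={R1,R2,R3,R4,R6}
Step 8: reserve R7 B 3 -> on_hand[A=50 B=33 C=54 D=25 E=29] avail[A=45 B=21 C=54 D=24 E=29] open={R1,R2,R3,R4,R6,R7}
Step 9: reserve R8 B 6 -> on_hand[A=50 B=33 C=54 D=25 E=29] avail[A=45 B=15 C=54 D=24 E=29] open={R1,R2,R3,R4,R6,R7,R8}
Step 10: reserve R9 B 8 -> on_hand[A=50 B=33 C=54 D=25 E=29] avail[A=45 B=7 C=54 D=24 E=29] open={R1,R2,R3,R4,R6,R7,R8,R9}

Answer: A: 45
B: 7
C: 54
D: 24
E: 29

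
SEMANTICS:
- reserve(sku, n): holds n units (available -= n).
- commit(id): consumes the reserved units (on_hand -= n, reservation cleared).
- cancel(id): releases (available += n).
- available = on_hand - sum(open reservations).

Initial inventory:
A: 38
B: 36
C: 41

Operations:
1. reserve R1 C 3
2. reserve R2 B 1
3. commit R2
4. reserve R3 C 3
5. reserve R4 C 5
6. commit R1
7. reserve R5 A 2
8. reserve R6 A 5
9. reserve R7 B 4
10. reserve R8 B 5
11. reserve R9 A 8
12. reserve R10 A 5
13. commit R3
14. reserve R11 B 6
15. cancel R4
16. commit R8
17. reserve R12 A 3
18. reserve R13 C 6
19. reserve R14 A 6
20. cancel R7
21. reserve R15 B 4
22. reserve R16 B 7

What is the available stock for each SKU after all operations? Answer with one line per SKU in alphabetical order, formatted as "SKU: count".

Step 1: reserve R1 C 3 -> on_hand[A=38 B=36 C=41] avail[A=38 B=36 C=38] open={R1}
Step 2: reserve R2 B 1 -> on_hand[A=38 B=36 C=41] avail[A=38 B=35 C=38] open={R1,R2}
Step 3: commit R2 -> on_hand[A=38 B=35 C=41] avail[A=38 B=35 C=38] open={R1}
Step 4: reserve R3 C 3 -> on_hand[A=38 B=35 C=41] avail[A=38 B=35 C=35] open={R1,R3}
Step 5: reserve R4 C 5 -> on_hand[A=38 B=35 C=41] avail[A=38 B=35 C=30] open={R1,R3,R4}
Step 6: commit R1 -> on_hand[A=38 B=35 C=38] avail[A=38 B=35 C=30] open={R3,R4}
Step 7: reserve R5 A 2 -> on_hand[A=38 B=35 C=38] avail[A=36 B=35 C=30] open={R3,R4,R5}
Step 8: reserve R6 A 5 -> on_hand[A=38 B=35 C=38] avail[A=31 B=35 C=30] open={R3,R4,R5,R6}
Step 9: reserve R7 B 4 -> on_hand[A=38 B=35 C=38] avail[A=31 B=31 C=30] open={R3,R4,R5,R6,R7}
Step 10: reserve R8 B 5 -> on_hand[A=38 B=35 C=38] avail[A=31 B=26 C=30] open={R3,R4,R5,R6,R7,R8}
Step 11: reserve R9 A 8 -> on_hand[A=38 B=35 C=38] avail[A=23 B=26 C=30] open={R3,R4,R5,R6,R7,R8,R9}
Step 12: reserve R10 A 5 -> on_hand[A=38 B=35 C=38] avail[A=18 B=26 C=30] open={R10,R3,R4,R5,R6,R7,R8,R9}
Step 13: commit R3 -> on_hand[A=38 B=35 C=35] avail[A=18 B=26 C=30] open={R10,R4,R5,R6,R7,R8,R9}
Step 14: reserve R11 B 6 -> on_hand[A=38 B=35 C=35] avail[A=18 B=20 C=30] open={R10,R11,R4,R5,R6,R7,R8,R9}
Step 15: cancel R4 -> on_hand[A=38 B=35 C=35] avail[A=18 B=20 C=35] open={R10,R11,R5,R6,R7,R8,R9}
Step 16: commit R8 -> on_hand[A=38 B=30 C=35] avail[A=18 B=20 C=35] open={R10,R11,R5,R6,R7,R9}
Step 17: reserve R12 A 3 -> on_hand[A=38 B=30 C=35] avail[A=15 B=20 C=35] open={R10,R11,R12,R5,R6,R7,R9}
Step 18: reserve R13 C 6 -> on_hand[A=38 B=30 C=35] avail[A=15 B=20 C=29] open={R10,R11,R12,R13,R5,R6,R7,R9}
Step 19: reserve R14 A 6 -> on_hand[A=38 B=30 C=35] avail[A=9 B=20 C=29] open={R10,R11,R12,R13,R14,R5,R6,R7,R9}
Step 20: cancel R7 -> on_hand[A=38 B=30 C=35] avail[A=9 B=24 C=29] open={R10,R11,R12,R13,R14,R5,R6,R9}
Step 21: reserve R15 B 4 -> on_hand[A=38 B=30 C=35] avail[A=9 B=20 C=29] open={R10,R11,R12,R13,R14,R15,R5,R6,R9}
Step 22: reserve R16 B 7 -> on_hand[A=38 B=30 C=35] avail[A=9 B=13 C=29] open={R10,R11,R12,R13,R14,R15,R16,R5,R6,R9}

Answer: A: 9
B: 13
C: 29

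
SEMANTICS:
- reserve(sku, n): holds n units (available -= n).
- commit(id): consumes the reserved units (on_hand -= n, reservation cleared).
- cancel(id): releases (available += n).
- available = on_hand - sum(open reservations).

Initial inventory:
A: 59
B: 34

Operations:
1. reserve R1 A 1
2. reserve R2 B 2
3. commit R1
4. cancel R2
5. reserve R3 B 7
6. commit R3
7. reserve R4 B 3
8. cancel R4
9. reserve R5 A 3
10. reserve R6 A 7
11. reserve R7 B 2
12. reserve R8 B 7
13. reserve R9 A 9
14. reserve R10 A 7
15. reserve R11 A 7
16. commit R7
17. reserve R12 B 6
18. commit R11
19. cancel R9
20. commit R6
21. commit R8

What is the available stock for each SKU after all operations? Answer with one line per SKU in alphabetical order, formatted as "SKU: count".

Step 1: reserve R1 A 1 -> on_hand[A=59 B=34] avail[A=58 B=34] open={R1}
Step 2: reserve R2 B 2 -> on_hand[A=59 B=34] avail[A=58 B=32] open={R1,R2}
Step 3: commit R1 -> on_hand[A=58 B=34] avail[A=58 B=32] open={R2}
Step 4: cancel R2 -> on_hand[A=58 B=34] avail[A=58 B=34] open={}
Step 5: reserve R3 B 7 -> on_hand[A=58 B=34] avail[A=58 B=27] open={R3}
Step 6: commit R3 -> on_hand[A=58 B=27] avail[A=58 B=27] open={}
Step 7: reserve R4 B 3 -> on_hand[A=58 B=27] avail[A=58 B=24] open={R4}
Step 8: cancel R4 -> on_hand[A=58 B=27] avail[A=58 B=27] open={}
Step 9: reserve R5 A 3 -> on_hand[A=58 B=27] avail[A=55 B=27] open={R5}
Step 10: reserve R6 A 7 -> on_hand[A=58 B=27] avail[A=48 B=27] open={R5,R6}
Step 11: reserve R7 B 2 -> on_hand[A=58 B=27] avail[A=48 B=25] open={R5,R6,R7}
Step 12: reserve R8 B 7 -> on_hand[A=58 B=27] avail[A=48 B=18] open={R5,R6,R7,R8}
Step 13: reserve R9 A 9 -> on_hand[A=58 B=27] avail[A=39 B=18] open={R5,R6,R7,R8,R9}
Step 14: reserve R10 A 7 -> on_hand[A=58 B=27] avail[A=32 B=18] open={R10,R5,R6,R7,R8,R9}
Step 15: reserve R11 A 7 -> on_hand[A=58 B=27] avail[A=25 B=18] open={R10,R11,R5,R6,R7,R8,R9}
Step 16: commit R7 -> on_hand[A=58 B=25] avail[A=25 B=18] open={R10,R11,R5,R6,R8,R9}
Step 17: reserve R12 B 6 -> on_hand[A=58 B=25] avail[A=25 B=12] open={R10,R11,R12,R5,R6,R8,R9}
Step 18: commit R11 -> on_hand[A=51 B=25] avail[A=25 B=12] open={R10,R12,R5,R6,R8,R9}
Step 19: cancel R9 -> on_hand[A=51 B=25] avail[A=34 B=12] open={R10,R12,R5,R6,R8}
Step 20: commit R6 -> on_hand[A=44 B=25] avail[A=34 B=12] open={R10,R12,R5,R8}
Step 21: commit R8 -> on_hand[A=44 B=18] avail[A=34 B=12] open={R10,R12,R5}

Answer: A: 34
B: 12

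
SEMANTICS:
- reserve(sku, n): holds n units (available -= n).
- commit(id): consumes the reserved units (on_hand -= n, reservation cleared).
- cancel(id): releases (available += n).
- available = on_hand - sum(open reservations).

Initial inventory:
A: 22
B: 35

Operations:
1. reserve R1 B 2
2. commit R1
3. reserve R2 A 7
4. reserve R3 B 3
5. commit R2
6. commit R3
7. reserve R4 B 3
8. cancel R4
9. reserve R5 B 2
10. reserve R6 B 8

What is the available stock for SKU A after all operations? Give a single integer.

Answer: 15

Derivation:
Step 1: reserve R1 B 2 -> on_hand[A=22 B=35] avail[A=22 B=33] open={R1}
Step 2: commit R1 -> on_hand[A=22 B=33] avail[A=22 B=33] open={}
Step 3: reserve R2 A 7 -> on_hand[A=22 B=33] avail[A=15 B=33] open={R2}
Step 4: reserve R3 B 3 -> on_hand[A=22 B=33] avail[A=15 B=30] open={R2,R3}
Step 5: commit R2 -> on_hand[A=15 B=33] avail[A=15 B=30] open={R3}
Step 6: commit R3 -> on_hand[A=15 B=30] avail[A=15 B=30] open={}
Step 7: reserve R4 B 3 -> on_hand[A=15 B=30] avail[A=15 B=27] open={R4}
Step 8: cancel R4 -> on_hand[A=15 B=30] avail[A=15 B=30] open={}
Step 9: reserve R5 B 2 -> on_hand[A=15 B=30] avail[A=15 B=28] open={R5}
Step 10: reserve R6 B 8 -> on_hand[A=15 B=30] avail[A=15 B=20] open={R5,R6}
Final available[A] = 15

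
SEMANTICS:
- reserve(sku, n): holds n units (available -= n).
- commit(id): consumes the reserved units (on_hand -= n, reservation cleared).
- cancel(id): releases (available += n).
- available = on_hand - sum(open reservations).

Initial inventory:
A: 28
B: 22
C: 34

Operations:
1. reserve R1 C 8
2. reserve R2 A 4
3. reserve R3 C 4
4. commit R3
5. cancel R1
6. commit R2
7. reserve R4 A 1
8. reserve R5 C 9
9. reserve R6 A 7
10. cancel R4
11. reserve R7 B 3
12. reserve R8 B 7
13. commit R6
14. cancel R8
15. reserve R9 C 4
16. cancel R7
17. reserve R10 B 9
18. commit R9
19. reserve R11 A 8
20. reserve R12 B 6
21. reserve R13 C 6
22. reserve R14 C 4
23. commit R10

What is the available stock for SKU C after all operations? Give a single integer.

Step 1: reserve R1 C 8 -> on_hand[A=28 B=22 C=34] avail[A=28 B=22 C=26] open={R1}
Step 2: reserve R2 A 4 -> on_hand[A=28 B=22 C=34] avail[A=24 B=22 C=26] open={R1,R2}
Step 3: reserve R3 C 4 -> on_hand[A=28 B=22 C=34] avail[A=24 B=22 C=22] open={R1,R2,R3}
Step 4: commit R3 -> on_hand[A=28 B=22 C=30] avail[A=24 B=22 C=22] open={R1,R2}
Step 5: cancel R1 -> on_hand[A=28 B=22 C=30] avail[A=24 B=22 C=30] open={R2}
Step 6: commit R2 -> on_hand[A=24 B=22 C=30] avail[A=24 B=22 C=30] open={}
Step 7: reserve R4 A 1 -> on_hand[A=24 B=22 C=30] avail[A=23 B=22 C=30] open={R4}
Step 8: reserve R5 C 9 -> on_hand[A=24 B=22 C=30] avail[A=23 B=22 C=21] open={R4,R5}
Step 9: reserve R6 A 7 -> on_hand[A=24 B=22 C=30] avail[A=16 B=22 C=21] open={R4,R5,R6}
Step 10: cancel R4 -> on_hand[A=24 B=22 C=30] avail[A=17 B=22 C=21] open={R5,R6}
Step 11: reserve R7 B 3 -> on_hand[A=24 B=22 C=30] avail[A=17 B=19 C=21] open={R5,R6,R7}
Step 12: reserve R8 B 7 -> on_hand[A=24 B=22 C=30] avail[A=17 B=12 C=21] open={R5,R6,R7,R8}
Step 13: commit R6 -> on_hand[A=17 B=22 C=30] avail[A=17 B=12 C=21] open={R5,R7,R8}
Step 14: cancel R8 -> on_hand[A=17 B=22 C=30] avail[A=17 B=19 C=21] open={R5,R7}
Step 15: reserve R9 C 4 -> on_hand[A=17 B=22 C=30] avail[A=17 B=19 C=17] open={R5,R7,R9}
Step 16: cancel R7 -> on_hand[A=17 B=22 C=30] avail[A=17 B=22 C=17] open={R5,R9}
Step 17: reserve R10 B 9 -> on_hand[A=17 B=22 C=30] avail[A=17 B=13 C=17] open={R10,R5,R9}
Step 18: commit R9 -> on_hand[A=17 B=22 C=26] avail[A=17 B=13 C=17] open={R10,R5}
Step 19: reserve R11 A 8 -> on_hand[A=17 B=22 C=26] avail[A=9 B=13 C=17] open={R10,R11,R5}
Step 20: reserve R12 B 6 -> on_hand[A=17 B=22 C=26] avail[A=9 B=7 C=17] open={R10,R11,R12,R5}
Step 21: reserve R13 C 6 -> on_hand[A=17 B=22 C=26] avail[A=9 B=7 C=11] open={R10,R11,R12,R13,R5}
Step 22: reserve R14 C 4 -> on_hand[A=17 B=22 C=26] avail[A=9 B=7 C=7] open={R10,R11,R12,R13,R14,R5}
Step 23: commit R10 -> on_hand[A=17 B=13 C=26] avail[A=9 B=7 C=7] open={R11,R12,R13,R14,R5}
Final available[C] = 7

Answer: 7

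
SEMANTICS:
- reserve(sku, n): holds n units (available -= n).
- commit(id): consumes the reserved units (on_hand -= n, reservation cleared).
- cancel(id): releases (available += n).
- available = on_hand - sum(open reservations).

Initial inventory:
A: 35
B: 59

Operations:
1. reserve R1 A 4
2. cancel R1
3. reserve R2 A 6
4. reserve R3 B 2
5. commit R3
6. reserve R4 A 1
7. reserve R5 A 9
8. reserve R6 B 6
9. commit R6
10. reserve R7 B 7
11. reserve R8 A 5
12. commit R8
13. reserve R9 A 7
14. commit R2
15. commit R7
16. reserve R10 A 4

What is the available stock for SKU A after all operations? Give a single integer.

Answer: 3

Derivation:
Step 1: reserve R1 A 4 -> on_hand[A=35 B=59] avail[A=31 B=59] open={R1}
Step 2: cancel R1 -> on_hand[A=35 B=59] avail[A=35 B=59] open={}
Step 3: reserve R2 A 6 -> on_hand[A=35 B=59] avail[A=29 B=59] open={R2}
Step 4: reserve R3 B 2 -> on_hand[A=35 B=59] avail[A=29 B=57] open={R2,R3}
Step 5: commit R3 -> on_hand[A=35 B=57] avail[A=29 B=57] open={R2}
Step 6: reserve R4 A 1 -> on_hand[A=35 B=57] avail[A=28 B=57] open={R2,R4}
Step 7: reserve R5 A 9 -> on_hand[A=35 B=57] avail[A=19 B=57] open={R2,R4,R5}
Step 8: reserve R6 B 6 -> on_hand[A=35 B=57] avail[A=19 B=51] open={R2,R4,R5,R6}
Step 9: commit R6 -> on_hand[A=35 B=51] avail[A=19 B=51] open={R2,R4,R5}
Step 10: reserve R7 B 7 -> on_hand[A=35 B=51] avail[A=19 B=44] open={R2,R4,R5,R7}
Step 11: reserve R8 A 5 -> on_hand[A=35 B=51] avail[A=14 B=44] open={R2,R4,R5,R7,R8}
Step 12: commit R8 -> on_hand[A=30 B=51] avail[A=14 B=44] open={R2,R4,R5,R7}
Step 13: reserve R9 A 7 -> on_hand[A=30 B=51] avail[A=7 B=44] open={R2,R4,R5,R7,R9}
Step 14: commit R2 -> on_hand[A=24 B=51] avail[A=7 B=44] open={R4,R5,R7,R9}
Step 15: commit R7 -> on_hand[A=24 B=44] avail[A=7 B=44] open={R4,R5,R9}
Step 16: reserve R10 A 4 -> on_hand[A=24 B=44] avail[A=3 B=44] open={R10,R4,R5,R9}
Final available[A] = 3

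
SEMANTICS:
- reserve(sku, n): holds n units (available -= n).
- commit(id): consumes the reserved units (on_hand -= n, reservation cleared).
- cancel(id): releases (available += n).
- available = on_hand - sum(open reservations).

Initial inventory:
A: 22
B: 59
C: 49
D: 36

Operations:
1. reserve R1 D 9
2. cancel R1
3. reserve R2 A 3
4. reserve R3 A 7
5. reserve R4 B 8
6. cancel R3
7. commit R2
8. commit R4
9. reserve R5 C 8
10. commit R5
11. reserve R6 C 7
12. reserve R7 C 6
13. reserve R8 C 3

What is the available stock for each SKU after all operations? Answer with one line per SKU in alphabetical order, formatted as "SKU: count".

Answer: A: 19
B: 51
C: 25
D: 36

Derivation:
Step 1: reserve R1 D 9 -> on_hand[A=22 B=59 C=49 D=36] avail[A=22 B=59 C=49 D=27] open={R1}
Step 2: cancel R1 -> on_hand[A=22 B=59 C=49 D=36] avail[A=22 B=59 C=49 D=36] open={}
Step 3: reserve R2 A 3 -> on_hand[A=22 B=59 C=49 D=36] avail[A=19 B=59 C=49 D=36] open={R2}
Step 4: reserve R3 A 7 -> on_hand[A=22 B=59 C=49 D=36] avail[A=12 B=59 C=49 D=36] open={R2,R3}
Step 5: reserve R4 B 8 -> on_hand[A=22 B=59 C=49 D=36] avail[A=12 B=51 C=49 D=36] open={R2,R3,R4}
Step 6: cancel R3 -> on_hand[A=22 B=59 C=49 D=36] avail[A=19 B=51 C=49 D=36] open={R2,R4}
Step 7: commit R2 -> on_hand[A=19 B=59 C=49 D=36] avail[A=19 B=51 C=49 D=36] open={R4}
Step 8: commit R4 -> on_hand[A=19 B=51 C=49 D=36] avail[A=19 B=51 C=49 D=36] open={}
Step 9: reserve R5 C 8 -> on_hand[A=19 B=51 C=49 D=36] avail[A=19 B=51 C=41 D=36] open={R5}
Step 10: commit R5 -> on_hand[A=19 B=51 C=41 D=36] avail[A=19 B=51 C=41 D=36] open={}
Step 11: reserve R6 C 7 -> on_hand[A=19 B=51 C=41 D=36] avail[A=19 B=51 C=34 D=36] open={R6}
Step 12: reserve R7 C 6 -> on_hand[A=19 B=51 C=41 D=36] avail[A=19 B=51 C=28 D=36] open={R6,R7}
Step 13: reserve R8 C 3 -> on_hand[A=19 B=51 C=41 D=36] avail[A=19 B=51 C=25 D=36] open={R6,R7,R8}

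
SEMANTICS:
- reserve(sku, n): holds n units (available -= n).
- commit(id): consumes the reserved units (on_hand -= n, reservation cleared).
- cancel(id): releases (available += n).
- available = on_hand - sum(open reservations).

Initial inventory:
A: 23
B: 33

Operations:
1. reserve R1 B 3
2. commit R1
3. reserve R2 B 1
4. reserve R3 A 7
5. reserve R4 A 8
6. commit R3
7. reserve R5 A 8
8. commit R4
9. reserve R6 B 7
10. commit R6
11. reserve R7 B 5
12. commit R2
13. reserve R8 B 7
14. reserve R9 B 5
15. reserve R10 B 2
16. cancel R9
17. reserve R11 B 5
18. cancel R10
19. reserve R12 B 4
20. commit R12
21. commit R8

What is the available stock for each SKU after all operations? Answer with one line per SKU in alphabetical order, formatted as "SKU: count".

Answer: A: 0
B: 1

Derivation:
Step 1: reserve R1 B 3 -> on_hand[A=23 B=33] avail[A=23 B=30] open={R1}
Step 2: commit R1 -> on_hand[A=23 B=30] avail[A=23 B=30] open={}
Step 3: reserve R2 B 1 -> on_hand[A=23 B=30] avail[A=23 B=29] open={R2}
Step 4: reserve R3 A 7 -> on_hand[A=23 B=30] avail[A=16 B=29] open={R2,R3}
Step 5: reserve R4 A 8 -> on_hand[A=23 B=30] avail[A=8 B=29] open={R2,R3,R4}
Step 6: commit R3 -> on_hand[A=16 B=30] avail[A=8 B=29] open={R2,R4}
Step 7: reserve R5 A 8 -> on_hand[A=16 B=30] avail[A=0 B=29] open={R2,R4,R5}
Step 8: commit R4 -> on_hand[A=8 B=30] avail[A=0 B=29] open={R2,R5}
Step 9: reserve R6 B 7 -> on_hand[A=8 B=30] avail[A=0 B=22] open={R2,R5,R6}
Step 10: commit R6 -> on_hand[A=8 B=23] avail[A=0 B=22] open={R2,R5}
Step 11: reserve R7 B 5 -> on_hand[A=8 B=23] avail[A=0 B=17] open={R2,R5,R7}
Step 12: commit R2 -> on_hand[A=8 B=22] avail[A=0 B=17] open={R5,R7}
Step 13: reserve R8 B 7 -> on_hand[A=8 B=22] avail[A=0 B=10] open={R5,R7,R8}
Step 14: reserve R9 B 5 -> on_hand[A=8 B=22] avail[A=0 B=5] open={R5,R7,R8,R9}
Step 15: reserve R10 B 2 -> on_hand[A=8 B=22] avail[A=0 B=3] open={R10,R5,R7,R8,R9}
Step 16: cancel R9 -> on_hand[A=8 B=22] avail[A=0 B=8] open={R10,R5,R7,R8}
Step 17: reserve R11 B 5 -> on_hand[A=8 B=22] avail[A=0 B=3] open={R10,R11,R5,R7,R8}
Step 18: cancel R10 -> on_hand[A=8 B=22] avail[A=0 B=5] open={R11,R5,R7,R8}
Step 19: reserve R12 B 4 -> on_hand[A=8 B=22] avail[A=0 B=1] open={R11,R12,R5,R7,R8}
Step 20: commit R12 -> on_hand[A=8 B=18] avail[A=0 B=1] open={R11,R5,R7,R8}
Step 21: commit R8 -> on_hand[A=8 B=11] avail[A=0 B=1] open={R11,R5,R7}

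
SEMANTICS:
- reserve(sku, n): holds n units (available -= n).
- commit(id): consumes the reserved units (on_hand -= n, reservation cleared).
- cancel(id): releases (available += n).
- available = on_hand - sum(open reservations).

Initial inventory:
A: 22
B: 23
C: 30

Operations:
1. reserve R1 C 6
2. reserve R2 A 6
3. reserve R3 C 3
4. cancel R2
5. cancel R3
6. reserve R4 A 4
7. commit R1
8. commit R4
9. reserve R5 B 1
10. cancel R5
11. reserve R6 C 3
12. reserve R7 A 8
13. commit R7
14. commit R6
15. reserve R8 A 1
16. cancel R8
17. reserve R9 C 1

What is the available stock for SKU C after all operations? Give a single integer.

Step 1: reserve R1 C 6 -> on_hand[A=22 B=23 C=30] avail[A=22 B=23 C=24] open={R1}
Step 2: reserve R2 A 6 -> on_hand[A=22 B=23 C=30] avail[A=16 B=23 C=24] open={R1,R2}
Step 3: reserve R3 C 3 -> on_hand[A=22 B=23 C=30] avail[A=16 B=23 C=21] open={R1,R2,R3}
Step 4: cancel R2 -> on_hand[A=22 B=23 C=30] avail[A=22 B=23 C=21] open={R1,R3}
Step 5: cancel R3 -> on_hand[A=22 B=23 C=30] avail[A=22 B=23 C=24] open={R1}
Step 6: reserve R4 A 4 -> on_hand[A=22 B=23 C=30] avail[A=18 B=23 C=24] open={R1,R4}
Step 7: commit R1 -> on_hand[A=22 B=23 C=24] avail[A=18 B=23 C=24] open={R4}
Step 8: commit R4 -> on_hand[A=18 B=23 C=24] avail[A=18 B=23 C=24] open={}
Step 9: reserve R5 B 1 -> on_hand[A=18 B=23 C=24] avail[A=18 B=22 C=24] open={R5}
Step 10: cancel R5 -> on_hand[A=18 B=23 C=24] avail[A=18 B=23 C=24] open={}
Step 11: reserve R6 C 3 -> on_hand[A=18 B=23 C=24] avail[A=18 B=23 C=21] open={R6}
Step 12: reserve R7 A 8 -> on_hand[A=18 B=23 C=24] avail[A=10 B=23 C=21] open={R6,R7}
Step 13: commit R7 -> on_hand[A=10 B=23 C=24] avail[A=10 B=23 C=21] open={R6}
Step 14: commit R6 -> on_hand[A=10 B=23 C=21] avail[A=10 B=23 C=21] open={}
Step 15: reserve R8 A 1 -> on_hand[A=10 B=23 C=21] avail[A=9 B=23 C=21] open={R8}
Step 16: cancel R8 -> on_hand[A=10 B=23 C=21] avail[A=10 B=23 C=21] open={}
Step 17: reserve R9 C 1 -> on_hand[A=10 B=23 C=21] avail[A=10 B=23 C=20] open={R9}
Final available[C] = 20

Answer: 20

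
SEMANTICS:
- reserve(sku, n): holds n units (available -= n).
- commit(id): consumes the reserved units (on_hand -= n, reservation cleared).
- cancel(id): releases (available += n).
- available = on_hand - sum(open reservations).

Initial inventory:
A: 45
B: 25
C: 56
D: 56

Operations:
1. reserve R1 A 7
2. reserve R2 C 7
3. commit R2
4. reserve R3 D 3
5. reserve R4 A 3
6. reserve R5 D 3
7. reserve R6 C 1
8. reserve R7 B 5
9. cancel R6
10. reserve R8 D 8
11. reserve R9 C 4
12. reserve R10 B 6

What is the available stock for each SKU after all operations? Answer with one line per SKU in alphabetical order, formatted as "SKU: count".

Answer: A: 35
B: 14
C: 45
D: 42

Derivation:
Step 1: reserve R1 A 7 -> on_hand[A=45 B=25 C=56 D=56] avail[A=38 B=25 C=56 D=56] open={R1}
Step 2: reserve R2 C 7 -> on_hand[A=45 B=25 C=56 D=56] avail[A=38 B=25 C=49 D=56] open={R1,R2}
Step 3: commit R2 -> on_hand[A=45 B=25 C=49 D=56] avail[A=38 B=25 C=49 D=56] open={R1}
Step 4: reserve R3 D 3 -> on_hand[A=45 B=25 C=49 D=56] avail[A=38 B=25 C=49 D=53] open={R1,R3}
Step 5: reserve R4 A 3 -> on_hand[A=45 B=25 C=49 D=56] avail[A=35 B=25 C=49 D=53] open={R1,R3,R4}
Step 6: reserve R5 D 3 -> on_hand[A=45 B=25 C=49 D=56] avail[A=35 B=25 C=49 D=50] open={R1,R3,R4,R5}
Step 7: reserve R6 C 1 -> on_hand[A=45 B=25 C=49 D=56] avail[A=35 B=25 C=48 D=50] open={R1,R3,R4,R5,R6}
Step 8: reserve R7 B 5 -> on_hand[A=45 B=25 C=49 D=56] avail[A=35 B=20 C=48 D=50] open={R1,R3,R4,R5,R6,R7}
Step 9: cancel R6 -> on_hand[A=45 B=25 C=49 D=56] avail[A=35 B=20 C=49 D=50] open={R1,R3,R4,R5,R7}
Step 10: reserve R8 D 8 -> on_hand[A=45 B=25 C=49 D=56] avail[A=35 B=20 C=49 D=42] open={R1,R3,R4,R5,R7,R8}
Step 11: reserve R9 C 4 -> on_hand[A=45 B=25 C=49 D=56] avail[A=35 B=20 C=45 D=42] open={R1,R3,R4,R5,R7,R8,R9}
Step 12: reserve R10 B 6 -> on_hand[A=45 B=25 C=49 D=56] avail[A=35 B=14 C=45 D=42] open={R1,R10,R3,R4,R5,R7,R8,R9}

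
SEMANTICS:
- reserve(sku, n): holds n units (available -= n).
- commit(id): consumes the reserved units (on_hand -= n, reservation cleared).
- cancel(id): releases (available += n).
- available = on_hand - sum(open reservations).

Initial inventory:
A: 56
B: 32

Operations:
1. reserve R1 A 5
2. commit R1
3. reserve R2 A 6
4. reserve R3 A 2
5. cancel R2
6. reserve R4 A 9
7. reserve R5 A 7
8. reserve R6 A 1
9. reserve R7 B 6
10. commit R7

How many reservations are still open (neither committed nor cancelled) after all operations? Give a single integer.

Answer: 4

Derivation:
Step 1: reserve R1 A 5 -> on_hand[A=56 B=32] avail[A=51 B=32] open={R1}
Step 2: commit R1 -> on_hand[A=51 B=32] avail[A=51 B=32] open={}
Step 3: reserve R2 A 6 -> on_hand[A=51 B=32] avail[A=45 B=32] open={R2}
Step 4: reserve R3 A 2 -> on_hand[A=51 B=32] avail[A=43 B=32] open={R2,R3}
Step 5: cancel R2 -> on_hand[A=51 B=32] avail[A=49 B=32] open={R3}
Step 6: reserve R4 A 9 -> on_hand[A=51 B=32] avail[A=40 B=32] open={R3,R4}
Step 7: reserve R5 A 7 -> on_hand[A=51 B=32] avail[A=33 B=32] open={R3,R4,R5}
Step 8: reserve R6 A 1 -> on_hand[A=51 B=32] avail[A=32 B=32] open={R3,R4,R5,R6}
Step 9: reserve R7 B 6 -> on_hand[A=51 B=32] avail[A=32 B=26] open={R3,R4,R5,R6,R7}
Step 10: commit R7 -> on_hand[A=51 B=26] avail[A=32 B=26] open={R3,R4,R5,R6}
Open reservations: ['R3', 'R4', 'R5', 'R6'] -> 4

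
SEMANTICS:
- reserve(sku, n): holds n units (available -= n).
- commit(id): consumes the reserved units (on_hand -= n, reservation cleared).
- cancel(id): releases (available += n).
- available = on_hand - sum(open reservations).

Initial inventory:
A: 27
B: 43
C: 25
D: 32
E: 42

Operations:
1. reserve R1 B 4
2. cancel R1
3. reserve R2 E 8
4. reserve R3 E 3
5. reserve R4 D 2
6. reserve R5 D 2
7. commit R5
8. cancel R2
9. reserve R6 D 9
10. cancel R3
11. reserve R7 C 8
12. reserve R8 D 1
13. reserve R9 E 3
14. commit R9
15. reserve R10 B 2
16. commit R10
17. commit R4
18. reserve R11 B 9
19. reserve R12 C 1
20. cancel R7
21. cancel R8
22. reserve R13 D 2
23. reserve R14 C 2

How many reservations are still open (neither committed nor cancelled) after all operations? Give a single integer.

Answer: 5

Derivation:
Step 1: reserve R1 B 4 -> on_hand[A=27 B=43 C=25 D=32 E=42] avail[A=27 B=39 C=25 D=32 E=42] open={R1}
Step 2: cancel R1 -> on_hand[A=27 B=43 C=25 D=32 E=42] avail[A=27 B=43 C=25 D=32 E=42] open={}
Step 3: reserve R2 E 8 -> on_hand[A=27 B=43 C=25 D=32 E=42] avail[A=27 B=43 C=25 D=32 E=34] open={R2}
Step 4: reserve R3 E 3 -> on_hand[A=27 B=43 C=25 D=32 E=42] avail[A=27 B=43 C=25 D=32 E=31] open={R2,R3}
Step 5: reserve R4 D 2 -> on_hand[A=27 B=43 C=25 D=32 E=42] avail[A=27 B=43 C=25 D=30 E=31] open={R2,R3,R4}
Step 6: reserve R5 D 2 -> on_hand[A=27 B=43 C=25 D=32 E=42] avail[A=27 B=43 C=25 D=28 E=31] open={R2,R3,R4,R5}
Step 7: commit R5 -> on_hand[A=27 B=43 C=25 D=30 E=42] avail[A=27 B=43 C=25 D=28 E=31] open={R2,R3,R4}
Step 8: cancel R2 -> on_hand[A=27 B=43 C=25 D=30 E=42] avail[A=27 B=43 C=25 D=28 E=39] open={R3,R4}
Step 9: reserve R6 D 9 -> on_hand[A=27 B=43 C=25 D=30 E=42] avail[A=27 B=43 C=25 D=19 E=39] open={R3,R4,R6}
Step 10: cancel R3 -> on_hand[A=27 B=43 C=25 D=30 E=42] avail[A=27 B=43 C=25 D=19 E=42] open={R4,R6}
Step 11: reserve R7 C 8 -> on_hand[A=27 B=43 C=25 D=30 E=42] avail[A=27 B=43 C=17 D=19 E=42] open={R4,R6,R7}
Step 12: reserve R8 D 1 -> on_hand[A=27 B=43 C=25 D=30 E=42] avail[A=27 B=43 C=17 D=18 E=42] open={R4,R6,R7,R8}
Step 13: reserve R9 E 3 -> on_hand[A=27 B=43 C=25 D=30 E=42] avail[A=27 B=43 C=17 D=18 E=39] open={R4,R6,R7,R8,R9}
Step 14: commit R9 -> on_hand[A=27 B=43 C=25 D=30 E=39] avail[A=27 B=43 C=17 D=18 E=39] open={R4,R6,R7,R8}
Step 15: reserve R10 B 2 -> on_hand[A=27 B=43 C=25 D=30 E=39] avail[A=27 B=41 C=17 D=18 E=39] open={R10,R4,R6,R7,R8}
Step 16: commit R10 -> on_hand[A=27 B=41 C=25 D=30 E=39] avail[A=27 B=41 C=17 D=18 E=39] open={R4,R6,R7,R8}
Step 17: commit R4 -> on_hand[A=27 B=41 C=25 D=28 E=39] avail[A=27 B=41 C=17 D=18 E=39] open={R6,R7,R8}
Step 18: reserve R11 B 9 -> on_hand[A=27 B=41 C=25 D=28 E=39] avail[A=27 B=32 C=17 D=18 E=39] open={R11,R6,R7,R8}
Step 19: reserve R12 C 1 -> on_hand[A=27 B=41 C=25 D=28 E=39] avail[A=27 B=32 C=16 D=18 E=39] open={R11,R12,R6,R7,R8}
Step 20: cancel R7 -> on_hand[A=27 B=41 C=25 D=28 E=39] avail[A=27 B=32 C=24 D=18 E=39] open={R11,R12,R6,R8}
Step 21: cancel R8 -> on_hand[A=27 B=41 C=25 D=28 E=39] avail[A=27 B=32 C=24 D=19 E=39] open={R11,R12,R6}
Step 22: reserve R13 D 2 -> on_hand[A=27 B=41 C=25 D=28 E=39] avail[A=27 B=32 C=24 D=17 E=39] open={R11,R12,R13,R6}
Step 23: reserve R14 C 2 -> on_hand[A=27 B=41 C=25 D=28 E=39] avail[A=27 B=32 C=22 D=17 E=39] open={R11,R12,R13,R14,R6}
Open reservations: ['R11', 'R12', 'R13', 'R14', 'R6'] -> 5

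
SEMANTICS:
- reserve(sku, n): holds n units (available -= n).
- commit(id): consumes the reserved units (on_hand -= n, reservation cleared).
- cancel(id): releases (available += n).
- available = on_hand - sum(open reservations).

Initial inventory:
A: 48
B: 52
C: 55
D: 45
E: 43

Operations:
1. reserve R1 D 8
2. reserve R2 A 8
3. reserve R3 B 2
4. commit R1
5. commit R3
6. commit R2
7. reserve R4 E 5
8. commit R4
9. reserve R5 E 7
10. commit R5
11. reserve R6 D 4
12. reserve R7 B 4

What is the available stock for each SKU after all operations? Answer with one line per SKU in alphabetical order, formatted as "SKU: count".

Answer: A: 40
B: 46
C: 55
D: 33
E: 31

Derivation:
Step 1: reserve R1 D 8 -> on_hand[A=48 B=52 C=55 D=45 E=43] avail[A=48 B=52 C=55 D=37 E=43] open={R1}
Step 2: reserve R2 A 8 -> on_hand[A=48 B=52 C=55 D=45 E=43] avail[A=40 B=52 C=55 D=37 E=43] open={R1,R2}
Step 3: reserve R3 B 2 -> on_hand[A=48 B=52 C=55 D=45 E=43] avail[A=40 B=50 C=55 D=37 E=43] open={R1,R2,R3}
Step 4: commit R1 -> on_hand[A=48 B=52 C=55 D=37 E=43] avail[A=40 B=50 C=55 D=37 E=43] open={R2,R3}
Step 5: commit R3 -> on_hand[A=48 B=50 C=55 D=37 E=43] avail[A=40 B=50 C=55 D=37 E=43] open={R2}
Step 6: commit R2 -> on_hand[A=40 B=50 C=55 D=37 E=43] avail[A=40 B=50 C=55 D=37 E=43] open={}
Step 7: reserve R4 E 5 -> on_hand[A=40 B=50 C=55 D=37 E=43] avail[A=40 B=50 C=55 D=37 E=38] open={R4}
Step 8: commit R4 -> on_hand[A=40 B=50 C=55 D=37 E=38] avail[A=40 B=50 C=55 D=37 E=38] open={}
Step 9: reserve R5 E 7 -> on_hand[A=40 B=50 C=55 D=37 E=38] avail[A=40 B=50 C=55 D=37 E=31] open={R5}
Step 10: commit R5 -> on_hand[A=40 B=50 C=55 D=37 E=31] avail[A=40 B=50 C=55 D=37 E=31] open={}
Step 11: reserve R6 D 4 -> on_hand[A=40 B=50 C=55 D=37 E=31] avail[A=40 B=50 C=55 D=33 E=31] open={R6}
Step 12: reserve R7 B 4 -> on_hand[A=40 B=50 C=55 D=37 E=31] avail[A=40 B=46 C=55 D=33 E=31] open={R6,R7}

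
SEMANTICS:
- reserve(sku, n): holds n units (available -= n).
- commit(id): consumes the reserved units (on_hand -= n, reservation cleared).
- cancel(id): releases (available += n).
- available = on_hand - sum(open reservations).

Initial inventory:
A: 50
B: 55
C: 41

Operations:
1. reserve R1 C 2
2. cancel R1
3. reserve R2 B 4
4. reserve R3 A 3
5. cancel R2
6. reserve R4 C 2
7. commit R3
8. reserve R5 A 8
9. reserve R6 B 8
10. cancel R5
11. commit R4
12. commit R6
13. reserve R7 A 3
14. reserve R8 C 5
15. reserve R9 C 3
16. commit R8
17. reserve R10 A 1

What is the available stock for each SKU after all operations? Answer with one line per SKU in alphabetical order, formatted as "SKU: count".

Step 1: reserve R1 C 2 -> on_hand[A=50 B=55 C=41] avail[A=50 B=55 C=39] open={R1}
Step 2: cancel R1 -> on_hand[A=50 B=55 C=41] avail[A=50 B=55 C=41] open={}
Step 3: reserve R2 B 4 -> on_hand[A=50 B=55 C=41] avail[A=50 B=51 C=41] open={R2}
Step 4: reserve R3 A 3 -> on_hand[A=50 B=55 C=41] avail[A=47 B=51 C=41] open={R2,R3}
Step 5: cancel R2 -> on_hand[A=50 B=55 C=41] avail[A=47 B=55 C=41] open={R3}
Step 6: reserve R4 C 2 -> on_hand[A=50 B=55 C=41] avail[A=47 B=55 C=39] open={R3,R4}
Step 7: commit R3 -> on_hand[A=47 B=55 C=41] avail[A=47 B=55 C=39] open={R4}
Step 8: reserve R5 A 8 -> on_hand[A=47 B=55 C=41] avail[A=39 B=55 C=39] open={R4,R5}
Step 9: reserve R6 B 8 -> on_hand[A=47 B=55 C=41] avail[A=39 B=47 C=39] open={R4,R5,R6}
Step 10: cancel R5 -> on_hand[A=47 B=55 C=41] avail[A=47 B=47 C=39] open={R4,R6}
Step 11: commit R4 -> on_hand[A=47 B=55 C=39] avail[A=47 B=47 C=39] open={R6}
Step 12: commit R6 -> on_hand[A=47 B=47 C=39] avail[A=47 B=47 C=39] open={}
Step 13: reserve R7 A 3 -> on_hand[A=47 B=47 C=39] avail[A=44 B=47 C=39] open={R7}
Step 14: reserve R8 C 5 -> on_hand[A=47 B=47 C=39] avail[A=44 B=47 C=34] open={R7,R8}
Step 15: reserve R9 C 3 -> on_hand[A=47 B=47 C=39] avail[A=44 B=47 C=31] open={R7,R8,R9}
Step 16: commit R8 -> on_hand[A=47 B=47 C=34] avail[A=44 B=47 C=31] open={R7,R9}
Step 17: reserve R10 A 1 -> on_hand[A=47 B=47 C=34] avail[A=43 B=47 C=31] open={R10,R7,R9}

Answer: A: 43
B: 47
C: 31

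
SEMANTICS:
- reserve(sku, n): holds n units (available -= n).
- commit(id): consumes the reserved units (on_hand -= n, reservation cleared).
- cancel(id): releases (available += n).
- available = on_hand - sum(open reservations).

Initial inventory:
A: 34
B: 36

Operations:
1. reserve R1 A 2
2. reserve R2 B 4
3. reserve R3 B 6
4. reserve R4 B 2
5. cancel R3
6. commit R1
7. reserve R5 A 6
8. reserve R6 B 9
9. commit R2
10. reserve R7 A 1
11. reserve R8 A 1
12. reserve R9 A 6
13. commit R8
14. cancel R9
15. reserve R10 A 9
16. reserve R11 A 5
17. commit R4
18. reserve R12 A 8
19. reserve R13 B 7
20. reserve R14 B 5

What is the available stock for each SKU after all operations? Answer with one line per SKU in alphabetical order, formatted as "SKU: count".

Step 1: reserve R1 A 2 -> on_hand[A=34 B=36] avail[A=32 B=36] open={R1}
Step 2: reserve R2 B 4 -> on_hand[A=34 B=36] avail[A=32 B=32] open={R1,R2}
Step 3: reserve R3 B 6 -> on_hand[A=34 B=36] avail[A=32 B=26] open={R1,R2,R3}
Step 4: reserve R4 B 2 -> on_hand[A=34 B=36] avail[A=32 B=24] open={R1,R2,R3,R4}
Step 5: cancel R3 -> on_hand[A=34 B=36] avail[A=32 B=30] open={R1,R2,R4}
Step 6: commit R1 -> on_hand[A=32 B=36] avail[A=32 B=30] open={R2,R4}
Step 7: reserve R5 A 6 -> on_hand[A=32 B=36] avail[A=26 B=30] open={R2,R4,R5}
Step 8: reserve R6 B 9 -> on_hand[A=32 B=36] avail[A=26 B=21] open={R2,R4,R5,R6}
Step 9: commit R2 -> on_hand[A=32 B=32] avail[A=26 B=21] open={R4,R5,R6}
Step 10: reserve R7 A 1 -> on_hand[A=32 B=32] avail[A=25 B=21] open={R4,R5,R6,R7}
Step 11: reserve R8 A 1 -> on_hand[A=32 B=32] avail[A=24 B=21] open={R4,R5,R6,R7,R8}
Step 12: reserve R9 A 6 -> on_hand[A=32 B=32] avail[A=18 B=21] open={R4,R5,R6,R7,R8,R9}
Step 13: commit R8 -> on_hand[A=31 B=32] avail[A=18 B=21] open={R4,R5,R6,R7,R9}
Step 14: cancel R9 -> on_hand[A=31 B=32] avail[A=24 B=21] open={R4,R5,R6,R7}
Step 15: reserve R10 A 9 -> on_hand[A=31 B=32] avail[A=15 B=21] open={R10,R4,R5,R6,R7}
Step 16: reserve R11 A 5 -> on_hand[A=31 B=32] avail[A=10 B=21] open={R10,R11,R4,R5,R6,R7}
Step 17: commit R4 -> on_hand[A=31 B=30] avail[A=10 B=21] open={R10,R11,R5,R6,R7}
Step 18: reserve R12 A 8 -> on_hand[A=31 B=30] avail[A=2 B=21] open={R10,R11,R12,R5,R6,R7}
Step 19: reserve R13 B 7 -> on_hand[A=31 B=30] avail[A=2 B=14] open={R10,R11,R12,R13,R5,R6,R7}
Step 20: reserve R14 B 5 -> on_hand[A=31 B=30] avail[A=2 B=9] open={R10,R11,R12,R13,R14,R5,R6,R7}

Answer: A: 2
B: 9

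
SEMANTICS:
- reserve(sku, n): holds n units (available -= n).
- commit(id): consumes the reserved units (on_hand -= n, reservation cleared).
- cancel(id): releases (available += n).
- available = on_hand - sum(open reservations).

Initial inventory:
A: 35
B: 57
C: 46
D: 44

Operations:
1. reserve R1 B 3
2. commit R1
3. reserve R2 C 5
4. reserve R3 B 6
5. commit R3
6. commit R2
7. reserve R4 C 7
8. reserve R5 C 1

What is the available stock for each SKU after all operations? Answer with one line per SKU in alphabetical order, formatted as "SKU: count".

Answer: A: 35
B: 48
C: 33
D: 44

Derivation:
Step 1: reserve R1 B 3 -> on_hand[A=35 B=57 C=46 D=44] avail[A=35 B=54 C=46 D=44] open={R1}
Step 2: commit R1 -> on_hand[A=35 B=54 C=46 D=44] avail[A=35 B=54 C=46 D=44] open={}
Step 3: reserve R2 C 5 -> on_hand[A=35 B=54 C=46 D=44] avail[A=35 B=54 C=41 D=44] open={R2}
Step 4: reserve R3 B 6 -> on_hand[A=35 B=54 C=46 D=44] avail[A=35 B=48 C=41 D=44] open={R2,R3}
Step 5: commit R3 -> on_hand[A=35 B=48 C=46 D=44] avail[A=35 B=48 C=41 D=44] open={R2}
Step 6: commit R2 -> on_hand[A=35 B=48 C=41 D=44] avail[A=35 B=48 C=41 D=44] open={}
Step 7: reserve R4 C 7 -> on_hand[A=35 B=48 C=41 D=44] avail[A=35 B=48 C=34 D=44] open={R4}
Step 8: reserve R5 C 1 -> on_hand[A=35 B=48 C=41 D=44] avail[A=35 B=48 C=33 D=44] open={R4,R5}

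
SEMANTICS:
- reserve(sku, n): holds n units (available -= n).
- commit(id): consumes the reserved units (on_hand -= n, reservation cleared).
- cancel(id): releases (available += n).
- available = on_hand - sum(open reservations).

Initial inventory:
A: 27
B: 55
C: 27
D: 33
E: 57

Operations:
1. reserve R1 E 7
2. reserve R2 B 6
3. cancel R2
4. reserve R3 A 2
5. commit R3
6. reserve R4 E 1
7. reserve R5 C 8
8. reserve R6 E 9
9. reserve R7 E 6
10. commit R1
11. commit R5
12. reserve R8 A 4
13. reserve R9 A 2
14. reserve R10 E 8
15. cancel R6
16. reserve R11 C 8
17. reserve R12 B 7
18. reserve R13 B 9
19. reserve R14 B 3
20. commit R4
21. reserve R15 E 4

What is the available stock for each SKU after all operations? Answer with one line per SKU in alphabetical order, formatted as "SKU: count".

Answer: A: 19
B: 36
C: 11
D: 33
E: 31

Derivation:
Step 1: reserve R1 E 7 -> on_hand[A=27 B=55 C=27 D=33 E=57] avail[A=27 B=55 C=27 D=33 E=50] open={R1}
Step 2: reserve R2 B 6 -> on_hand[A=27 B=55 C=27 D=33 E=57] avail[A=27 B=49 C=27 D=33 E=50] open={R1,R2}
Step 3: cancel R2 -> on_hand[A=27 B=55 C=27 D=33 E=57] avail[A=27 B=55 C=27 D=33 E=50] open={R1}
Step 4: reserve R3 A 2 -> on_hand[A=27 B=55 C=27 D=33 E=57] avail[A=25 B=55 C=27 D=33 E=50] open={R1,R3}
Step 5: commit R3 -> on_hand[A=25 B=55 C=27 D=33 E=57] avail[A=25 B=55 C=27 D=33 E=50] open={R1}
Step 6: reserve R4 E 1 -> on_hand[A=25 B=55 C=27 D=33 E=57] avail[A=25 B=55 C=27 D=33 E=49] open={R1,R4}
Step 7: reserve R5 C 8 -> on_hand[A=25 B=55 C=27 D=33 E=57] avail[A=25 B=55 C=19 D=33 E=49] open={R1,R4,R5}
Step 8: reserve R6 E 9 -> on_hand[A=25 B=55 C=27 D=33 E=57] avail[A=25 B=55 C=19 D=33 E=40] open={R1,R4,R5,R6}
Step 9: reserve R7 E 6 -> on_hand[A=25 B=55 C=27 D=33 E=57] avail[A=25 B=55 C=19 D=33 E=34] open={R1,R4,R5,R6,R7}
Step 10: commit R1 -> on_hand[A=25 B=55 C=27 D=33 E=50] avail[A=25 B=55 C=19 D=33 E=34] open={R4,R5,R6,R7}
Step 11: commit R5 -> on_hand[A=25 B=55 C=19 D=33 E=50] avail[A=25 B=55 C=19 D=33 E=34] open={R4,R6,R7}
Step 12: reserve R8 A 4 -> on_hand[A=25 B=55 C=19 D=33 E=50] avail[A=21 B=55 C=19 D=33 E=34] open={R4,R6,R7,R8}
Step 13: reserve R9 A 2 -> on_hand[A=25 B=55 C=19 D=33 E=50] avail[A=19 B=55 C=19 D=33 E=34] open={R4,R6,R7,R8,R9}
Step 14: reserve R10 E 8 -> on_hand[A=25 B=55 C=19 D=33 E=50] avail[A=19 B=55 C=19 D=33 E=26] open={R10,R4,R6,R7,R8,R9}
Step 15: cancel R6 -> on_hand[A=25 B=55 C=19 D=33 E=50] avail[A=19 B=55 C=19 D=33 E=35] open={R10,R4,R7,R8,R9}
Step 16: reserve R11 C 8 -> on_hand[A=25 B=55 C=19 D=33 E=50] avail[A=19 B=55 C=11 D=33 E=35] open={R10,R11,R4,R7,R8,R9}
Step 17: reserve R12 B 7 -> on_hand[A=25 B=55 C=19 D=33 E=50] avail[A=19 B=48 C=11 D=33 E=35] open={R10,R11,R12,R4,R7,R8,R9}
Step 18: reserve R13 B 9 -> on_hand[A=25 B=55 C=19 D=33 E=50] avail[A=19 B=39 C=11 D=33 E=35] open={R10,R11,R12,R13,R4,R7,R8,R9}
Step 19: reserve R14 B 3 -> on_hand[A=25 B=55 C=19 D=33 E=50] avail[A=19 B=36 C=11 D=33 E=35] open={R10,R11,R12,R13,R14,R4,R7,R8,R9}
Step 20: commit R4 -> on_hand[A=25 B=55 C=19 D=33 E=49] avail[A=19 B=36 C=11 D=33 E=35] open={R10,R11,R12,R13,R14,R7,R8,R9}
Step 21: reserve R15 E 4 -> on_hand[A=25 B=55 C=19 D=33 E=49] avail[A=19 B=36 C=11 D=33 E=31] open={R10,R11,R12,R13,R14,R15,R7,R8,R9}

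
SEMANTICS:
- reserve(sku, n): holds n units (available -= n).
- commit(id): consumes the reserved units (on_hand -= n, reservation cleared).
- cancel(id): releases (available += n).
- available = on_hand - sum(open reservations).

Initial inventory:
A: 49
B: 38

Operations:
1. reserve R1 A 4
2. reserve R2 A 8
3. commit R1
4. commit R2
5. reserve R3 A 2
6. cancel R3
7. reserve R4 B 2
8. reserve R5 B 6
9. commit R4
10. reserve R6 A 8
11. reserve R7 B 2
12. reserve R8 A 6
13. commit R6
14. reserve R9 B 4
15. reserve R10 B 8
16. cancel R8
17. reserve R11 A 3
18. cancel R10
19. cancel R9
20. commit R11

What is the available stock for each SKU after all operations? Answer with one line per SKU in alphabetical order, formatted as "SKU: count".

Step 1: reserve R1 A 4 -> on_hand[A=49 B=38] avail[A=45 B=38] open={R1}
Step 2: reserve R2 A 8 -> on_hand[A=49 B=38] avail[A=37 B=38] open={R1,R2}
Step 3: commit R1 -> on_hand[A=45 B=38] avail[A=37 B=38] open={R2}
Step 4: commit R2 -> on_hand[A=37 B=38] avail[A=37 B=38] open={}
Step 5: reserve R3 A 2 -> on_hand[A=37 B=38] avail[A=35 B=38] open={R3}
Step 6: cancel R3 -> on_hand[A=37 B=38] avail[A=37 B=38] open={}
Step 7: reserve R4 B 2 -> on_hand[A=37 B=38] avail[A=37 B=36] open={R4}
Step 8: reserve R5 B 6 -> on_hand[A=37 B=38] avail[A=37 B=30] open={R4,R5}
Step 9: commit R4 -> on_hand[A=37 B=36] avail[A=37 B=30] open={R5}
Step 10: reserve R6 A 8 -> on_hand[A=37 B=36] avail[A=29 B=30] open={R5,R6}
Step 11: reserve R7 B 2 -> on_hand[A=37 B=36] avail[A=29 B=28] open={R5,R6,R7}
Step 12: reserve R8 A 6 -> on_hand[A=37 B=36] avail[A=23 B=28] open={R5,R6,R7,R8}
Step 13: commit R6 -> on_hand[A=29 B=36] avail[A=23 B=28] open={R5,R7,R8}
Step 14: reserve R9 B 4 -> on_hand[A=29 B=36] avail[A=23 B=24] open={R5,R7,R8,R9}
Step 15: reserve R10 B 8 -> on_hand[A=29 B=36] avail[A=23 B=16] open={R10,R5,R7,R8,R9}
Step 16: cancel R8 -> on_hand[A=29 B=36] avail[A=29 B=16] open={R10,R5,R7,R9}
Step 17: reserve R11 A 3 -> on_hand[A=29 B=36] avail[A=26 B=16] open={R10,R11,R5,R7,R9}
Step 18: cancel R10 -> on_hand[A=29 B=36] avail[A=26 B=24] open={R11,R5,R7,R9}
Step 19: cancel R9 -> on_hand[A=29 B=36] avail[A=26 B=28] open={R11,R5,R7}
Step 20: commit R11 -> on_hand[A=26 B=36] avail[A=26 B=28] open={R5,R7}

Answer: A: 26
B: 28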